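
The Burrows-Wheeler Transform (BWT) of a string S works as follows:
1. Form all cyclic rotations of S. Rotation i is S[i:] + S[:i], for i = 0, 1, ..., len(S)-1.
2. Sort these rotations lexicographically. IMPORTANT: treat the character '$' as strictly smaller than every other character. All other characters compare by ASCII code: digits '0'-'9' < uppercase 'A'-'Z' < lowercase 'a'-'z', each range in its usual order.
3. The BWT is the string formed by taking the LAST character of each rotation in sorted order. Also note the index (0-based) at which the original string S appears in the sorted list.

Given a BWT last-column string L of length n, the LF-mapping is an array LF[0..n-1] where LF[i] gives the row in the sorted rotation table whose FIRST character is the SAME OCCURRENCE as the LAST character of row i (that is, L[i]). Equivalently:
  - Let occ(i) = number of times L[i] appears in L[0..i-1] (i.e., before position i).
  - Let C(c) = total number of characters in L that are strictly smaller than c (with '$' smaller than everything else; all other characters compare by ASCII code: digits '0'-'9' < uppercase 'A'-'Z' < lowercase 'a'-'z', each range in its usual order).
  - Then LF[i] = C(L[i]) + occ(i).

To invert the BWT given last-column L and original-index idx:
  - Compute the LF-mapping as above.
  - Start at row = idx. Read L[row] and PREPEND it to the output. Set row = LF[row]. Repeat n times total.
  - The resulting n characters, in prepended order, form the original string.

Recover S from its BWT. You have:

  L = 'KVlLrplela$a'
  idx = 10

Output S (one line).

Answer: parallelLVK$

Derivation:
LF mapping: 1 3 7 2 11 10 8 6 9 4 0 5
Walk LF starting at row 10, prepending L[row]:
  step 1: row=10, L[10]='$', prepend. Next row=LF[10]=0
  step 2: row=0, L[0]='K', prepend. Next row=LF[0]=1
  step 3: row=1, L[1]='V', prepend. Next row=LF[1]=3
  step 4: row=3, L[3]='L', prepend. Next row=LF[3]=2
  step 5: row=2, L[2]='l', prepend. Next row=LF[2]=7
  step 6: row=7, L[7]='e', prepend. Next row=LF[7]=6
  step 7: row=6, L[6]='l', prepend. Next row=LF[6]=8
  step 8: row=8, L[8]='l', prepend. Next row=LF[8]=9
  step 9: row=9, L[9]='a', prepend. Next row=LF[9]=4
  step 10: row=4, L[4]='r', prepend. Next row=LF[4]=11
  step 11: row=11, L[11]='a', prepend. Next row=LF[11]=5
  step 12: row=5, L[5]='p', prepend. Next row=LF[5]=10
Reversed output: parallelLVK$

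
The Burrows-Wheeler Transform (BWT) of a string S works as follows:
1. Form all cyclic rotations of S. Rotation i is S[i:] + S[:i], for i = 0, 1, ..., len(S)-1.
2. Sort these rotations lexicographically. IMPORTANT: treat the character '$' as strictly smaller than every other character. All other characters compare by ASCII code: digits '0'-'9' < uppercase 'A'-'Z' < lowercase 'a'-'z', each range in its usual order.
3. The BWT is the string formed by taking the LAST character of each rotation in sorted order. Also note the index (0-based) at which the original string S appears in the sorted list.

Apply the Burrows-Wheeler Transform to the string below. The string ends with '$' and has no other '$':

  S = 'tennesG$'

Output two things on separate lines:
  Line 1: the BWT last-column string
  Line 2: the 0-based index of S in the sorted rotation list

Answer: Gstnnee$
7

Derivation:
All 8 rotations (rotation i = S[i:]+S[:i]):
  rot[0] = tennesG$
  rot[1] = ennesG$t
  rot[2] = nnesG$te
  rot[3] = nesG$ten
  rot[4] = esG$tenn
  rot[5] = sG$tenne
  rot[6] = G$tennes
  rot[7] = $tennesG
Sorted (with $ < everything):
  sorted[0] = $tennesG  (last char: 'G')
  sorted[1] = G$tennes  (last char: 's')
  sorted[2] = ennesG$t  (last char: 't')
  sorted[3] = esG$tenn  (last char: 'n')
  sorted[4] = nesG$ten  (last char: 'n')
  sorted[5] = nnesG$te  (last char: 'e')
  sorted[6] = sG$tenne  (last char: 'e')
  sorted[7] = tennesG$  (last char: '$')
Last column: Gstnnee$
Original string S is at sorted index 7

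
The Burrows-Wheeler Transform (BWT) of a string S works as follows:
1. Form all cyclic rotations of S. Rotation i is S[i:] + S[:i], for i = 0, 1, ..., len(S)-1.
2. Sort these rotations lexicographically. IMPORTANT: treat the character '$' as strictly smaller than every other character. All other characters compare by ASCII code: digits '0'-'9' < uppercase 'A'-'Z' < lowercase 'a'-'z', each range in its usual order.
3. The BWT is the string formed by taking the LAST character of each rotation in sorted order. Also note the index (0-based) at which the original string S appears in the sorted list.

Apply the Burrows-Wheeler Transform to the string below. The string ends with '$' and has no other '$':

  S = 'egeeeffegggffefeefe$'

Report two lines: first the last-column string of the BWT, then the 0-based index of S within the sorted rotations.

All 20 rotations (rotation i = S[i:]+S[:i]):
  rot[0] = egeeeffegggffefeefe$
  rot[1] = geeeffegggffefeefe$e
  rot[2] = eeeffegggffefeefe$eg
  rot[3] = eeffegggffefeefe$ege
  rot[4] = effegggffefeefe$egee
  rot[5] = ffegggffefeefe$egeee
  rot[6] = fegggffefeefe$egeeef
  rot[7] = egggffefeefe$egeeeff
  rot[8] = gggffefeefe$egeeeffe
  rot[9] = ggffefeefe$egeeeffeg
  rot[10] = gffefeefe$egeeeffegg
  rot[11] = ffefeefe$egeeeffeggg
  rot[12] = fefeefe$egeeeffegggf
  rot[13] = efeefe$egeeeffegggff
  rot[14] = feefe$egeeeffegggffe
  rot[15] = eefe$egeeeffegggffef
  rot[16] = efe$egeeeffegggffefe
  rot[17] = fe$egeeeffegggffefee
  rot[18] = e$egeeeffegggffefeef
  rot[19] = $egeeeffegggffefeefe
Sorted (with $ < everything):
  sorted[0] = $egeeeffegggffefeefe  (last char: 'e')
  sorted[1] = e$egeeeffegggffefeef  (last char: 'f')
  sorted[2] = eeeffegggffefeefe$eg  (last char: 'g')
  sorted[3] = eefe$egeeeffegggffef  (last char: 'f')
  sorted[4] = eeffegggffefeefe$ege  (last char: 'e')
  sorted[5] = efe$egeeeffegggffefe  (last char: 'e')
  sorted[6] = efeefe$egeeeffegggff  (last char: 'f')
  sorted[7] = effegggffefeefe$egee  (last char: 'e')
  sorted[8] = egeeeffegggffefeefe$  (last char: '$')
  sorted[9] = egggffefeefe$egeeeff  (last char: 'f')
  sorted[10] = fe$egeeeffegggffefee  (last char: 'e')
  sorted[11] = feefe$egeeeffegggffe  (last char: 'e')
  sorted[12] = fefeefe$egeeeffegggf  (last char: 'f')
  sorted[13] = fegggffefeefe$egeeef  (last char: 'f')
  sorted[14] = ffefeefe$egeeeffeggg  (last char: 'g')
  sorted[15] = ffegggffefeefe$egeee  (last char: 'e')
  sorted[16] = geeeffegggffefeefe$e  (last char: 'e')
  sorted[17] = gffefeefe$egeeeffegg  (last char: 'g')
  sorted[18] = ggffefeefe$egeeeffeg  (last char: 'g')
  sorted[19] = gggffefeefe$egeeeffe  (last char: 'e')
Last column: efgfeefe$feeffgeegge
Original string S is at sorted index 8

Answer: efgfeefe$feeffgeegge
8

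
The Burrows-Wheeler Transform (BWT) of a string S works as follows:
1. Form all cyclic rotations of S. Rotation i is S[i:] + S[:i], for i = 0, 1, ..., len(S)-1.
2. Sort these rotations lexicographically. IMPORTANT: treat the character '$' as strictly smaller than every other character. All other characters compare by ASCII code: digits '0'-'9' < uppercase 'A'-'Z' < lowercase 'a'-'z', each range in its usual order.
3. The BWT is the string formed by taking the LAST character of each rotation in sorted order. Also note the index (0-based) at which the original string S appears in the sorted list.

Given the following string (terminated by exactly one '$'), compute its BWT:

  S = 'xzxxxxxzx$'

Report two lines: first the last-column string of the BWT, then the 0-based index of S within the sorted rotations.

All 10 rotations (rotation i = S[i:]+S[:i]):
  rot[0] = xzxxxxxzx$
  rot[1] = zxxxxxzx$x
  rot[2] = xxxxxzx$xz
  rot[3] = xxxxzx$xzx
  rot[4] = xxxzx$xzxx
  rot[5] = xxzx$xzxxx
  rot[6] = xzx$xzxxxx
  rot[7] = zx$xzxxxxx
  rot[8] = x$xzxxxxxz
  rot[9] = $xzxxxxxzx
Sorted (with $ < everything):
  sorted[0] = $xzxxxxxzx  (last char: 'x')
  sorted[1] = x$xzxxxxxz  (last char: 'z')
  sorted[2] = xxxxxzx$xz  (last char: 'z')
  sorted[3] = xxxxzx$xzx  (last char: 'x')
  sorted[4] = xxxzx$xzxx  (last char: 'x')
  sorted[5] = xxzx$xzxxx  (last char: 'x')
  sorted[6] = xzx$xzxxxx  (last char: 'x')
  sorted[7] = xzxxxxxzx$  (last char: '$')
  sorted[8] = zx$xzxxxxx  (last char: 'x')
  sorted[9] = zxxxxxzx$x  (last char: 'x')
Last column: xzzxxxx$xx
Original string S is at sorted index 7

Answer: xzzxxxx$xx
7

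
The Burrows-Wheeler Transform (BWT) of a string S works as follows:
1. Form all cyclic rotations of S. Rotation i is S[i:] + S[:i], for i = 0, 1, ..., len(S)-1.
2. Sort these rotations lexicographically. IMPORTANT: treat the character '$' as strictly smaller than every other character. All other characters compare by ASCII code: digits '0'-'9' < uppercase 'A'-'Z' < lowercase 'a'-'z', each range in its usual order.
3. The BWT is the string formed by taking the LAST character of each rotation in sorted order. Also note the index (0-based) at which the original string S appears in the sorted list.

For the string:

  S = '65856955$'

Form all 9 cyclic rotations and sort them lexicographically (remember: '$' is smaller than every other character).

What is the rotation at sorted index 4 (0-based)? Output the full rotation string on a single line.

Answer: 5856955$6

Derivation:
All 9 rotations (rotation i = S[i:]+S[:i]):
  rot[0] = 65856955$
  rot[1] = 5856955$6
  rot[2] = 856955$65
  rot[3] = 56955$658
  rot[4] = 6955$6585
  rot[5] = 955$65856
  rot[6] = 55$658569
  rot[7] = 5$6585695
  rot[8] = $65856955
Sorted (with $ < everything):
  sorted[0] = $65856955
  sorted[1] = 5$6585695
  sorted[2] = 55$658569
  sorted[3] = 56955$658
  sorted[4] = 5856955$6
  sorted[5] = 65856955$
  sorted[6] = 6955$6585
  sorted[7] = 856955$65
  sorted[8] = 955$65856
sorted[4] = 5856955$6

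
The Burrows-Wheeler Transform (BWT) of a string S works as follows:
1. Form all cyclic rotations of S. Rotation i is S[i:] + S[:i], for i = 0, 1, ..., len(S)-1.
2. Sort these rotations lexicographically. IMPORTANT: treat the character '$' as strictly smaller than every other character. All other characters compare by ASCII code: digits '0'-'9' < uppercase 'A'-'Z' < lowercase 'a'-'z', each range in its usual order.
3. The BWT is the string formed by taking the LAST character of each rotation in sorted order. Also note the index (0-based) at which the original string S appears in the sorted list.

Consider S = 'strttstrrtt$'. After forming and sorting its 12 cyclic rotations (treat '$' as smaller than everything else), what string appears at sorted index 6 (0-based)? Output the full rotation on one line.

Answer: t$strttstrrt

Derivation:
All 12 rotations (rotation i = S[i:]+S[:i]):
  rot[0] = strttstrrtt$
  rot[1] = trttstrrtt$s
  rot[2] = rttstrrtt$st
  rot[3] = ttstrrtt$str
  rot[4] = tstrrtt$strt
  rot[5] = strrtt$strtt
  rot[6] = trrtt$strtts
  rot[7] = rrtt$strttst
  rot[8] = rtt$strttstr
  rot[9] = tt$strttstrr
  rot[10] = t$strttstrrt
  rot[11] = $strttstrrtt
Sorted (with $ < everything):
  sorted[0] = $strttstrrtt
  sorted[1] = rrtt$strttst
  sorted[2] = rtt$strttstr
  sorted[3] = rttstrrtt$st
  sorted[4] = strrtt$strtt
  sorted[5] = strttstrrtt$
  sorted[6] = t$strttstrrt
  sorted[7] = trrtt$strtts
  sorted[8] = trttstrrtt$s
  sorted[9] = tstrrtt$strt
  sorted[10] = tt$strttstrr
  sorted[11] = ttstrrtt$str
sorted[6] = t$strttstrrt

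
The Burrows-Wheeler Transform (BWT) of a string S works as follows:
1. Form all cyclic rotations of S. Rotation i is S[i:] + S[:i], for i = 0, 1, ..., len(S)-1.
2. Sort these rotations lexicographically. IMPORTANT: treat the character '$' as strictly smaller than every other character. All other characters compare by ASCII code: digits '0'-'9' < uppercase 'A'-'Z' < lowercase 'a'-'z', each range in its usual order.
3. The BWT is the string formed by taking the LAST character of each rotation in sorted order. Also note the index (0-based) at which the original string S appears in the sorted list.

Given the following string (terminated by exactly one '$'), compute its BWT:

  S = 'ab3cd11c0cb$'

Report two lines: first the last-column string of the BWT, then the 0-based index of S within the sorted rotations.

Answer: bcd1b$ca103c
5

Derivation:
All 12 rotations (rotation i = S[i:]+S[:i]):
  rot[0] = ab3cd11c0cb$
  rot[1] = b3cd11c0cb$a
  rot[2] = 3cd11c0cb$ab
  rot[3] = cd11c0cb$ab3
  rot[4] = d11c0cb$ab3c
  rot[5] = 11c0cb$ab3cd
  rot[6] = 1c0cb$ab3cd1
  rot[7] = c0cb$ab3cd11
  rot[8] = 0cb$ab3cd11c
  rot[9] = cb$ab3cd11c0
  rot[10] = b$ab3cd11c0c
  rot[11] = $ab3cd11c0cb
Sorted (with $ < everything):
  sorted[0] = $ab3cd11c0cb  (last char: 'b')
  sorted[1] = 0cb$ab3cd11c  (last char: 'c')
  sorted[2] = 11c0cb$ab3cd  (last char: 'd')
  sorted[3] = 1c0cb$ab3cd1  (last char: '1')
  sorted[4] = 3cd11c0cb$ab  (last char: 'b')
  sorted[5] = ab3cd11c0cb$  (last char: '$')
  sorted[6] = b$ab3cd11c0c  (last char: 'c')
  sorted[7] = b3cd11c0cb$a  (last char: 'a')
  sorted[8] = c0cb$ab3cd11  (last char: '1')
  sorted[9] = cb$ab3cd11c0  (last char: '0')
  sorted[10] = cd11c0cb$ab3  (last char: '3')
  sorted[11] = d11c0cb$ab3c  (last char: 'c')
Last column: bcd1b$ca103c
Original string S is at sorted index 5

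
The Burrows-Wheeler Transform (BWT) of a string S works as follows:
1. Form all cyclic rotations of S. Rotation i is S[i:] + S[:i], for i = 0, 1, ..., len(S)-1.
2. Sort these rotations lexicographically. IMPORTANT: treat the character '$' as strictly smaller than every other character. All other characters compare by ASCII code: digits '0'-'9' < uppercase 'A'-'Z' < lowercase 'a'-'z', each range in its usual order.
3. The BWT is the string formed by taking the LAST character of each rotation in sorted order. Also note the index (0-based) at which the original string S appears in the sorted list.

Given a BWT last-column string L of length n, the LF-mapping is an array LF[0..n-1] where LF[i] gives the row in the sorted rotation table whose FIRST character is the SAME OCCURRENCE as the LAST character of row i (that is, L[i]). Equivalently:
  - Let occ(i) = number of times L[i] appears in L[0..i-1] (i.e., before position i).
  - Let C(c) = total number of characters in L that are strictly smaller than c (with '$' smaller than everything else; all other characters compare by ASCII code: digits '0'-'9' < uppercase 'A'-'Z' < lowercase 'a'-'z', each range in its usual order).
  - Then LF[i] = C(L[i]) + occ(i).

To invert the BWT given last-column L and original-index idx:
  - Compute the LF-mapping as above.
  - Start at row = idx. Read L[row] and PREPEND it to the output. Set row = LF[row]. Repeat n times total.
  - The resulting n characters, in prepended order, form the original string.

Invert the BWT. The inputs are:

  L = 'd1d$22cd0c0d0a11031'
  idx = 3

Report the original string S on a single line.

Answer: 0ac1c20d02101d3d1d$

Derivation:
LF mapping: 15 5 16 0 9 10 13 17 1 14 2 18 3 12 6 7 4 11 8
Walk LF starting at row 3, prepending L[row]:
  step 1: row=3, L[3]='$', prepend. Next row=LF[3]=0
  step 2: row=0, L[0]='d', prepend. Next row=LF[0]=15
  step 3: row=15, L[15]='1', prepend. Next row=LF[15]=7
  step 4: row=7, L[7]='d', prepend. Next row=LF[7]=17
  step 5: row=17, L[17]='3', prepend. Next row=LF[17]=11
  step 6: row=11, L[11]='d', prepend. Next row=LF[11]=18
  step 7: row=18, L[18]='1', prepend. Next row=LF[18]=8
  step 8: row=8, L[8]='0', prepend. Next row=LF[8]=1
  step 9: row=1, L[1]='1', prepend. Next row=LF[1]=5
  step 10: row=5, L[5]='2', prepend. Next row=LF[5]=10
  step 11: row=10, L[10]='0', prepend. Next row=LF[10]=2
  step 12: row=2, L[2]='d', prepend. Next row=LF[2]=16
  step 13: row=16, L[16]='0', prepend. Next row=LF[16]=4
  step 14: row=4, L[4]='2', prepend. Next row=LF[4]=9
  step 15: row=9, L[9]='c', prepend. Next row=LF[9]=14
  step 16: row=14, L[14]='1', prepend. Next row=LF[14]=6
  step 17: row=6, L[6]='c', prepend. Next row=LF[6]=13
  step 18: row=13, L[13]='a', prepend. Next row=LF[13]=12
  step 19: row=12, L[12]='0', prepend. Next row=LF[12]=3
Reversed output: 0ac1c20d02101d3d1d$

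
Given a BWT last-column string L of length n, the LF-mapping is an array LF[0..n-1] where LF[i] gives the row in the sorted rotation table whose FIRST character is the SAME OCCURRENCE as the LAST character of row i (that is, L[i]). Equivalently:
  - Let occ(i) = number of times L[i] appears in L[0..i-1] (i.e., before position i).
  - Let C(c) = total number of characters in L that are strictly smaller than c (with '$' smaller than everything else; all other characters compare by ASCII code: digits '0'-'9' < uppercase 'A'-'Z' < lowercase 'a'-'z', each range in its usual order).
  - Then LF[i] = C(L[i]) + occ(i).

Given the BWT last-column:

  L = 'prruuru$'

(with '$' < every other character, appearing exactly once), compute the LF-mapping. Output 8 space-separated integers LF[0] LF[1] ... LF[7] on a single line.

Answer: 1 2 3 5 6 4 7 0

Derivation:
Char counts: '$':1, 'p':1, 'r':3, 'u':3
C (first-col start): C('$')=0, C('p')=1, C('r')=2, C('u')=5
L[0]='p': occ=0, LF[0]=C('p')+0=1+0=1
L[1]='r': occ=0, LF[1]=C('r')+0=2+0=2
L[2]='r': occ=1, LF[2]=C('r')+1=2+1=3
L[3]='u': occ=0, LF[3]=C('u')+0=5+0=5
L[4]='u': occ=1, LF[4]=C('u')+1=5+1=6
L[5]='r': occ=2, LF[5]=C('r')+2=2+2=4
L[6]='u': occ=2, LF[6]=C('u')+2=5+2=7
L[7]='$': occ=0, LF[7]=C('$')+0=0+0=0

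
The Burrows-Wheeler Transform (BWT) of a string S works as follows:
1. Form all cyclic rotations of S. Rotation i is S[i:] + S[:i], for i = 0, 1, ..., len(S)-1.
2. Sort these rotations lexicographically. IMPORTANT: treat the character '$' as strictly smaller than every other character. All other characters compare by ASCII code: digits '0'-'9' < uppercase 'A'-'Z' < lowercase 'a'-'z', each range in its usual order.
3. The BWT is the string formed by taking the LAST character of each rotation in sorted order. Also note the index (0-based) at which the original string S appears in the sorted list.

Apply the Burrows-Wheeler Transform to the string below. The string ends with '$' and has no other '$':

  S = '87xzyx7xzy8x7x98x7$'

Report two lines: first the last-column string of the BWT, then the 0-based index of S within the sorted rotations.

Answer: 7xxx8$9yx88y777zzxx
5

Derivation:
All 19 rotations (rotation i = S[i:]+S[:i]):
  rot[0] = 87xzyx7xzy8x7x98x7$
  rot[1] = 7xzyx7xzy8x7x98x7$8
  rot[2] = xzyx7xzy8x7x98x7$87
  rot[3] = zyx7xzy8x7x98x7$87x
  rot[4] = yx7xzy8x7x98x7$87xz
  rot[5] = x7xzy8x7x98x7$87xzy
  rot[6] = 7xzy8x7x98x7$87xzyx
  rot[7] = xzy8x7x98x7$87xzyx7
  rot[8] = zy8x7x98x7$87xzyx7x
  rot[9] = y8x7x98x7$87xzyx7xz
  rot[10] = 8x7x98x7$87xzyx7xzy
  rot[11] = x7x98x7$87xzyx7xzy8
  rot[12] = 7x98x7$87xzyx7xzy8x
  rot[13] = x98x7$87xzyx7xzy8x7
  rot[14] = 98x7$87xzyx7xzy8x7x
  rot[15] = 8x7$87xzyx7xzy8x7x9
  rot[16] = x7$87xzyx7xzy8x7x98
  rot[17] = 7$87xzyx7xzy8x7x98x
  rot[18] = $87xzyx7xzy8x7x98x7
Sorted (with $ < everything):
  sorted[0] = $87xzyx7xzy8x7x98x7  (last char: '7')
  sorted[1] = 7$87xzyx7xzy8x7x98x  (last char: 'x')
  sorted[2] = 7x98x7$87xzyx7xzy8x  (last char: 'x')
  sorted[3] = 7xzy8x7x98x7$87xzyx  (last char: 'x')
  sorted[4] = 7xzyx7xzy8x7x98x7$8  (last char: '8')
  sorted[5] = 87xzyx7xzy8x7x98x7$  (last char: '$')
  sorted[6] = 8x7$87xzyx7xzy8x7x9  (last char: '9')
  sorted[7] = 8x7x98x7$87xzyx7xzy  (last char: 'y')
  sorted[8] = 98x7$87xzyx7xzy8x7x  (last char: 'x')
  sorted[9] = x7$87xzyx7xzy8x7x98  (last char: '8')
  sorted[10] = x7x98x7$87xzyx7xzy8  (last char: '8')
  sorted[11] = x7xzy8x7x98x7$87xzy  (last char: 'y')
  sorted[12] = x98x7$87xzyx7xzy8x7  (last char: '7')
  sorted[13] = xzy8x7x98x7$87xzyx7  (last char: '7')
  sorted[14] = xzyx7xzy8x7x98x7$87  (last char: '7')
  sorted[15] = y8x7x98x7$87xzyx7xz  (last char: 'z')
  sorted[16] = yx7xzy8x7x98x7$87xz  (last char: 'z')
  sorted[17] = zy8x7x98x7$87xzyx7x  (last char: 'x')
  sorted[18] = zyx7xzy8x7x98x7$87x  (last char: 'x')
Last column: 7xxx8$9yx88y777zzxx
Original string S is at sorted index 5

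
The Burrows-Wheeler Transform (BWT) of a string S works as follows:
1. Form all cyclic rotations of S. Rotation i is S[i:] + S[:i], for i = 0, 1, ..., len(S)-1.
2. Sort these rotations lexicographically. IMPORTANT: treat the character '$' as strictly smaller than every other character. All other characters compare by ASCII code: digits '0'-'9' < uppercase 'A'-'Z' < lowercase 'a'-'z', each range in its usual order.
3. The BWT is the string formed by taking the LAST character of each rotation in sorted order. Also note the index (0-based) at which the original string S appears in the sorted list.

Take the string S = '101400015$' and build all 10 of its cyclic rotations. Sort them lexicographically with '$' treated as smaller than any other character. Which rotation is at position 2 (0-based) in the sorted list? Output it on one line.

Answer: 0015$10140

Derivation:
All 10 rotations (rotation i = S[i:]+S[:i]):
  rot[0] = 101400015$
  rot[1] = 01400015$1
  rot[2] = 1400015$10
  rot[3] = 400015$101
  rot[4] = 00015$1014
  rot[5] = 0015$10140
  rot[6] = 015$101400
  rot[7] = 15$1014000
  rot[8] = 5$10140001
  rot[9] = $101400015
Sorted (with $ < everything):
  sorted[0] = $101400015
  sorted[1] = 00015$1014
  sorted[2] = 0015$10140
  sorted[3] = 01400015$1
  sorted[4] = 015$101400
  sorted[5] = 101400015$
  sorted[6] = 1400015$10
  sorted[7] = 15$1014000
  sorted[8] = 400015$101
  sorted[9] = 5$10140001
sorted[2] = 0015$10140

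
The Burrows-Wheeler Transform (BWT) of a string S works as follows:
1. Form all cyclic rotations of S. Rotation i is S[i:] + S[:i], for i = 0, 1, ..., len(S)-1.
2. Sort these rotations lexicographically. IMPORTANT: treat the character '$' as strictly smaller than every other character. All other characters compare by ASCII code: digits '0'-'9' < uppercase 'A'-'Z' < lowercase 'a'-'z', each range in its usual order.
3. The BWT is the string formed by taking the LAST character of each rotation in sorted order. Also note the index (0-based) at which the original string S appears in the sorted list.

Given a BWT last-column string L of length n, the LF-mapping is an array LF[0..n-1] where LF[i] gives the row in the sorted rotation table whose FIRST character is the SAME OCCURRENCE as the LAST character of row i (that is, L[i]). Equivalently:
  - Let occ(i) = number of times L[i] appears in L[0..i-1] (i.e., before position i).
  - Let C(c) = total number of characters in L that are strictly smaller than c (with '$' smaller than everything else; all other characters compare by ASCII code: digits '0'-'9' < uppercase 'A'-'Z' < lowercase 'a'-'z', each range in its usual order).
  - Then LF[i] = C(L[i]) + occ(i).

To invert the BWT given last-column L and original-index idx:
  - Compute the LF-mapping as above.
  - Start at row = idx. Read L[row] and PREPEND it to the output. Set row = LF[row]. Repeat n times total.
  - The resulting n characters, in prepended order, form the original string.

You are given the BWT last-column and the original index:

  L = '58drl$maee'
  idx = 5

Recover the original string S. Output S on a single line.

LF mapping: 1 2 4 9 7 0 8 3 5 6
Walk LF starting at row 5, prepending L[row]:
  step 1: row=5, L[5]='$', prepend. Next row=LF[5]=0
  step 2: row=0, L[0]='5', prepend. Next row=LF[0]=1
  step 3: row=1, L[1]='8', prepend. Next row=LF[1]=2
  step 4: row=2, L[2]='d', prepend. Next row=LF[2]=4
  step 5: row=4, L[4]='l', prepend. Next row=LF[4]=7
  step 6: row=7, L[7]='a', prepend. Next row=LF[7]=3
  step 7: row=3, L[3]='r', prepend. Next row=LF[3]=9
  step 8: row=9, L[9]='e', prepend. Next row=LF[9]=6
  step 9: row=6, L[6]='m', prepend. Next row=LF[6]=8
  step 10: row=8, L[8]='e', prepend. Next row=LF[8]=5
Reversed output: emerald85$

Answer: emerald85$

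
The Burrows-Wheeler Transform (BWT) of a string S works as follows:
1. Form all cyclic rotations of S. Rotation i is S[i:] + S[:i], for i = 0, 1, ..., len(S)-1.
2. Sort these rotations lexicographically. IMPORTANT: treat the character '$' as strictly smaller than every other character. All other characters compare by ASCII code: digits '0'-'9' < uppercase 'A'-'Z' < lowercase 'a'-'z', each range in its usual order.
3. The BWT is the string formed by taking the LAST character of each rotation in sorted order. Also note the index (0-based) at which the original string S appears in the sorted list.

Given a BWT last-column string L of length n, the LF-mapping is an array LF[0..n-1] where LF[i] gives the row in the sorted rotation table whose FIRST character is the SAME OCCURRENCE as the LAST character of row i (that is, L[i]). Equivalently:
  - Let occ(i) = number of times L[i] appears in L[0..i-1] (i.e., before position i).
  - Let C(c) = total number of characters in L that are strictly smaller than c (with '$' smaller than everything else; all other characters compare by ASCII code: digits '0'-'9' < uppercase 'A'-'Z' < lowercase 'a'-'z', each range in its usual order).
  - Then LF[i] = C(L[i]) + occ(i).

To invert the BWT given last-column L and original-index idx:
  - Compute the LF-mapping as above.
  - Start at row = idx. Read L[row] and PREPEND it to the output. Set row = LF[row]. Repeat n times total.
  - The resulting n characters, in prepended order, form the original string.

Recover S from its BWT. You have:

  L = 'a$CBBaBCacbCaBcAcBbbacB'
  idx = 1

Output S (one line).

Answer: AacaaBaCBBBBbbcCBccbCa$

Derivation:
LF mapping: 11 0 8 2 3 12 4 9 13 19 16 10 14 5 20 1 21 6 17 18 15 22 7
Walk LF starting at row 1, prepending L[row]:
  step 1: row=1, L[1]='$', prepend. Next row=LF[1]=0
  step 2: row=0, L[0]='a', prepend. Next row=LF[0]=11
  step 3: row=11, L[11]='C', prepend. Next row=LF[11]=10
  step 4: row=10, L[10]='b', prepend. Next row=LF[10]=16
  step 5: row=16, L[16]='c', prepend. Next row=LF[16]=21
  step 6: row=21, L[21]='c', prepend. Next row=LF[21]=22
  step 7: row=22, L[22]='B', prepend. Next row=LF[22]=7
  step 8: row=7, L[7]='C', prepend. Next row=LF[7]=9
  step 9: row=9, L[9]='c', prepend. Next row=LF[9]=19
  step 10: row=19, L[19]='b', prepend. Next row=LF[19]=18
  step 11: row=18, L[18]='b', prepend. Next row=LF[18]=17
  step 12: row=17, L[17]='B', prepend. Next row=LF[17]=6
  step 13: row=6, L[6]='B', prepend. Next row=LF[6]=4
  step 14: row=4, L[4]='B', prepend. Next row=LF[4]=3
  step 15: row=3, L[3]='B', prepend. Next row=LF[3]=2
  step 16: row=2, L[2]='C', prepend. Next row=LF[2]=8
  step 17: row=8, L[8]='a', prepend. Next row=LF[8]=13
  step 18: row=13, L[13]='B', prepend. Next row=LF[13]=5
  step 19: row=5, L[5]='a', prepend. Next row=LF[5]=12
  step 20: row=12, L[12]='a', prepend. Next row=LF[12]=14
  step 21: row=14, L[14]='c', prepend. Next row=LF[14]=20
  step 22: row=20, L[20]='a', prepend. Next row=LF[20]=15
  step 23: row=15, L[15]='A', prepend. Next row=LF[15]=1
Reversed output: AacaaBaCBBBBbbcCBccbCa$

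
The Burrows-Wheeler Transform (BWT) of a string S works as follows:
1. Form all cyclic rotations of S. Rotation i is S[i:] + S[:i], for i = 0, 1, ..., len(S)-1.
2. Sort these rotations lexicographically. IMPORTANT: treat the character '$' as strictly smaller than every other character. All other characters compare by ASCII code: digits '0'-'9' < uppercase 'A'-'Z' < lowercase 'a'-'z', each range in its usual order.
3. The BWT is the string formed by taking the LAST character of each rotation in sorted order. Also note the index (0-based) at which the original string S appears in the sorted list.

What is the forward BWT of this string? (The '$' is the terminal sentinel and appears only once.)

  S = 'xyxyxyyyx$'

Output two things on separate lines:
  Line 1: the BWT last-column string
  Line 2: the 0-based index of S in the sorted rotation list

Answer: xy$yyyxxyx
2

Derivation:
All 10 rotations (rotation i = S[i:]+S[:i]):
  rot[0] = xyxyxyyyx$
  rot[1] = yxyxyyyx$x
  rot[2] = xyxyyyx$xy
  rot[3] = yxyyyx$xyx
  rot[4] = xyyyx$xyxy
  rot[5] = yyyx$xyxyx
  rot[6] = yyx$xyxyxy
  rot[7] = yx$xyxyxyy
  rot[8] = x$xyxyxyyy
  rot[9] = $xyxyxyyyx
Sorted (with $ < everything):
  sorted[0] = $xyxyxyyyx  (last char: 'x')
  sorted[1] = x$xyxyxyyy  (last char: 'y')
  sorted[2] = xyxyxyyyx$  (last char: '$')
  sorted[3] = xyxyyyx$xy  (last char: 'y')
  sorted[4] = xyyyx$xyxy  (last char: 'y')
  sorted[5] = yx$xyxyxyy  (last char: 'y')
  sorted[6] = yxyxyyyx$x  (last char: 'x')
  sorted[7] = yxyyyx$xyx  (last char: 'x')
  sorted[8] = yyx$xyxyxy  (last char: 'y')
  sorted[9] = yyyx$xyxyx  (last char: 'x')
Last column: xy$yyyxxyx
Original string S is at sorted index 2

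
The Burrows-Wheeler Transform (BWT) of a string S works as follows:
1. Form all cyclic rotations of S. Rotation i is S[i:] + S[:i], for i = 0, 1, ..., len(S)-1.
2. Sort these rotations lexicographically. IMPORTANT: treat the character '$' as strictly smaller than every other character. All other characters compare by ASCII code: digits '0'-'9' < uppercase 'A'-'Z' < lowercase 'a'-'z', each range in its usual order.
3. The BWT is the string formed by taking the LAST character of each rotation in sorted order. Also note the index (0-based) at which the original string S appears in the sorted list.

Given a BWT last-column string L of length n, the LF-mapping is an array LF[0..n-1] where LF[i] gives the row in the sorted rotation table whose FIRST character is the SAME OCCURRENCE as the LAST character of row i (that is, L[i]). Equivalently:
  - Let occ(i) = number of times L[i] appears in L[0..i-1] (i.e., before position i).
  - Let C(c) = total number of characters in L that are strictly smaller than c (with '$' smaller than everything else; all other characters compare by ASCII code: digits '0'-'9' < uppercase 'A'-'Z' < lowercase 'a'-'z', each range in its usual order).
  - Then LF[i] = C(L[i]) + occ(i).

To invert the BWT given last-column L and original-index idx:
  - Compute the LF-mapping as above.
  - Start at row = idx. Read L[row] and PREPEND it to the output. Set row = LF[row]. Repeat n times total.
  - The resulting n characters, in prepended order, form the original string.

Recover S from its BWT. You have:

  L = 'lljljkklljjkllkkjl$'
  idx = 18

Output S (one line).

Answer: llljklkkjlljjjklkl$

Derivation:
LF mapping: 11 12 1 13 2 6 7 14 15 3 4 8 16 17 9 10 5 18 0
Walk LF starting at row 18, prepending L[row]:
  step 1: row=18, L[18]='$', prepend. Next row=LF[18]=0
  step 2: row=0, L[0]='l', prepend. Next row=LF[0]=11
  step 3: row=11, L[11]='k', prepend. Next row=LF[11]=8
  step 4: row=8, L[8]='l', prepend. Next row=LF[8]=15
  step 5: row=15, L[15]='k', prepend. Next row=LF[15]=10
  step 6: row=10, L[10]='j', prepend. Next row=LF[10]=4
  step 7: row=4, L[4]='j', prepend. Next row=LF[4]=2
  step 8: row=2, L[2]='j', prepend. Next row=LF[2]=1
  step 9: row=1, L[1]='l', prepend. Next row=LF[1]=12
  step 10: row=12, L[12]='l', prepend. Next row=LF[12]=16
  step 11: row=16, L[16]='j', prepend. Next row=LF[16]=5
  step 12: row=5, L[5]='k', prepend. Next row=LF[5]=6
  step 13: row=6, L[6]='k', prepend. Next row=LF[6]=7
  step 14: row=7, L[7]='l', prepend. Next row=LF[7]=14
  step 15: row=14, L[14]='k', prepend. Next row=LF[14]=9
  step 16: row=9, L[9]='j', prepend. Next row=LF[9]=3
  step 17: row=3, L[3]='l', prepend. Next row=LF[3]=13
  step 18: row=13, L[13]='l', prepend. Next row=LF[13]=17
  step 19: row=17, L[17]='l', prepend. Next row=LF[17]=18
Reversed output: llljklkkjlljjjklkl$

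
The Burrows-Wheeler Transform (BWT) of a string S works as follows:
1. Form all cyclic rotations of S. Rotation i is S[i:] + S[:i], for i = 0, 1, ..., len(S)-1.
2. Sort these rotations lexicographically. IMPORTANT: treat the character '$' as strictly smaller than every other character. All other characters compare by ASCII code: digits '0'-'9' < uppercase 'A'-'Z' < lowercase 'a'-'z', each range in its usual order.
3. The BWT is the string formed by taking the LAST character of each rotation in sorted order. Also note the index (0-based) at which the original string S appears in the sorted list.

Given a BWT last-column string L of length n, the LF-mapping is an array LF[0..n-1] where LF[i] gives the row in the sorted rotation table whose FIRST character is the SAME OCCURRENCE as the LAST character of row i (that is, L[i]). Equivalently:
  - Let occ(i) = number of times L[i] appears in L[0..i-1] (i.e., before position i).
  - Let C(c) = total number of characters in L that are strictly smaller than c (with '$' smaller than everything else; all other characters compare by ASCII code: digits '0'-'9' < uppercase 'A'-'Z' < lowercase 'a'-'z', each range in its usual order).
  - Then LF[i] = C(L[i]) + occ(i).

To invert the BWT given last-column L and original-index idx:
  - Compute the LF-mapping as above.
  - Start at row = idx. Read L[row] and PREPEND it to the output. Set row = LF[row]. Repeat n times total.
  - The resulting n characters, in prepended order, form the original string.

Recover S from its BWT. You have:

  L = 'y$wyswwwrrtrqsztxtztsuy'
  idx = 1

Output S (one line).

Answer: quzwsrtyrtwswrttxwsyzy$

Derivation:
LF mapping: 18 0 13 19 5 14 15 16 2 3 8 4 1 6 21 9 17 10 22 11 7 12 20
Walk LF starting at row 1, prepending L[row]:
  step 1: row=1, L[1]='$', prepend. Next row=LF[1]=0
  step 2: row=0, L[0]='y', prepend. Next row=LF[0]=18
  step 3: row=18, L[18]='z', prepend. Next row=LF[18]=22
  step 4: row=22, L[22]='y', prepend. Next row=LF[22]=20
  step 5: row=20, L[20]='s', prepend. Next row=LF[20]=7
  step 6: row=7, L[7]='w', prepend. Next row=LF[7]=16
  step 7: row=16, L[16]='x', prepend. Next row=LF[16]=17
  step 8: row=17, L[17]='t', prepend. Next row=LF[17]=10
  step 9: row=10, L[10]='t', prepend. Next row=LF[10]=8
  step 10: row=8, L[8]='r', prepend. Next row=LF[8]=2
  step 11: row=2, L[2]='w', prepend. Next row=LF[2]=13
  step 12: row=13, L[13]='s', prepend. Next row=LF[13]=6
  step 13: row=6, L[6]='w', prepend. Next row=LF[6]=15
  step 14: row=15, L[15]='t', prepend. Next row=LF[15]=9
  step 15: row=9, L[9]='r', prepend. Next row=LF[9]=3
  step 16: row=3, L[3]='y', prepend. Next row=LF[3]=19
  step 17: row=19, L[19]='t', prepend. Next row=LF[19]=11
  step 18: row=11, L[11]='r', prepend. Next row=LF[11]=4
  step 19: row=4, L[4]='s', prepend. Next row=LF[4]=5
  step 20: row=5, L[5]='w', prepend. Next row=LF[5]=14
  step 21: row=14, L[14]='z', prepend. Next row=LF[14]=21
  step 22: row=21, L[21]='u', prepend. Next row=LF[21]=12
  step 23: row=12, L[12]='q', prepend. Next row=LF[12]=1
Reversed output: quzwsrtyrtwswrttxwsyzy$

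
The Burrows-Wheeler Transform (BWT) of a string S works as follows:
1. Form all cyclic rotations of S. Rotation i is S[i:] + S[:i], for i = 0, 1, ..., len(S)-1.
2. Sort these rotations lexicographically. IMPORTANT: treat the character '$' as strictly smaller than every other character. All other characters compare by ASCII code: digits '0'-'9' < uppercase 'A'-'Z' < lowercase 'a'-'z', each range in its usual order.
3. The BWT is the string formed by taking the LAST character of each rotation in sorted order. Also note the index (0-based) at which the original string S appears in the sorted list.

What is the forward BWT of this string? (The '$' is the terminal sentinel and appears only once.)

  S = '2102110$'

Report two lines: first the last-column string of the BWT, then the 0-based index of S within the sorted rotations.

Answer: 011122$0
6

Derivation:
All 8 rotations (rotation i = S[i:]+S[:i]):
  rot[0] = 2102110$
  rot[1] = 102110$2
  rot[2] = 02110$21
  rot[3] = 2110$210
  rot[4] = 110$2102
  rot[5] = 10$21021
  rot[6] = 0$210211
  rot[7] = $2102110
Sorted (with $ < everything):
  sorted[0] = $2102110  (last char: '0')
  sorted[1] = 0$210211  (last char: '1')
  sorted[2] = 02110$21  (last char: '1')
  sorted[3] = 10$21021  (last char: '1')
  sorted[4] = 102110$2  (last char: '2')
  sorted[5] = 110$2102  (last char: '2')
  sorted[6] = 2102110$  (last char: '$')
  sorted[7] = 2110$210  (last char: '0')
Last column: 011122$0
Original string S is at sorted index 6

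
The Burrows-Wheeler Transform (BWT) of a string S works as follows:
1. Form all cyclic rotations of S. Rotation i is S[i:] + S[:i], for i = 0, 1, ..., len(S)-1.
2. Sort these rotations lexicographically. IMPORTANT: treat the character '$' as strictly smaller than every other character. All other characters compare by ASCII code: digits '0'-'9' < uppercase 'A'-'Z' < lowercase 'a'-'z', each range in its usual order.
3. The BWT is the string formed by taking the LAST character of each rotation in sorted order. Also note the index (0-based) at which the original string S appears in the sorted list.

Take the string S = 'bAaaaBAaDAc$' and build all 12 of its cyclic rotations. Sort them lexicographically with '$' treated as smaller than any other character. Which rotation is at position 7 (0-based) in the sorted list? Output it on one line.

Answer: aDAc$bAaaaBA

Derivation:
All 12 rotations (rotation i = S[i:]+S[:i]):
  rot[0] = bAaaaBAaDAc$
  rot[1] = AaaaBAaDAc$b
  rot[2] = aaaBAaDAc$bA
  rot[3] = aaBAaDAc$bAa
  rot[4] = aBAaDAc$bAaa
  rot[5] = BAaDAc$bAaaa
  rot[6] = AaDAc$bAaaaB
  rot[7] = aDAc$bAaaaBA
  rot[8] = DAc$bAaaaBAa
  rot[9] = Ac$bAaaaBAaD
  rot[10] = c$bAaaaBAaDA
  rot[11] = $bAaaaBAaDAc
Sorted (with $ < everything):
  sorted[0] = $bAaaaBAaDAc
  sorted[1] = AaDAc$bAaaaB
  sorted[2] = AaaaBAaDAc$b
  sorted[3] = Ac$bAaaaBAaD
  sorted[4] = BAaDAc$bAaaa
  sorted[5] = DAc$bAaaaBAa
  sorted[6] = aBAaDAc$bAaa
  sorted[7] = aDAc$bAaaaBA
  sorted[8] = aaBAaDAc$bAa
  sorted[9] = aaaBAaDAc$bA
  sorted[10] = bAaaaBAaDAc$
  sorted[11] = c$bAaaaBAaDA
sorted[7] = aDAc$bAaaaBA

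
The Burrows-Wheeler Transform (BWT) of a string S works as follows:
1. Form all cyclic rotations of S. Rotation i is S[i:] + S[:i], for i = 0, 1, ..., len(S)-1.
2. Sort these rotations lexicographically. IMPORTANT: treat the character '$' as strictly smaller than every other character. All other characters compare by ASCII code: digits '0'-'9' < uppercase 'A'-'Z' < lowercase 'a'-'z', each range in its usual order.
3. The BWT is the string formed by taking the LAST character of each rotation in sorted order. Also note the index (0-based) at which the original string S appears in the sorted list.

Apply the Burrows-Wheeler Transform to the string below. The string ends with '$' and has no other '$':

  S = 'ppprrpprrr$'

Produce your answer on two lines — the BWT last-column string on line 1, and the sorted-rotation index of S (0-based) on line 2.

Answer: r$prpprrrpp
1

Derivation:
All 11 rotations (rotation i = S[i:]+S[:i]):
  rot[0] = ppprrpprrr$
  rot[1] = pprrpprrr$p
  rot[2] = prrpprrr$pp
  rot[3] = rrpprrr$ppp
  rot[4] = rpprrr$pppr
  rot[5] = pprrr$ppprr
  rot[6] = prrr$ppprrp
  rot[7] = rrr$ppprrpp
  rot[8] = rr$ppprrppr
  rot[9] = r$ppprrpprr
  rot[10] = $ppprrpprrr
Sorted (with $ < everything):
  sorted[0] = $ppprrpprrr  (last char: 'r')
  sorted[1] = ppprrpprrr$  (last char: '$')
  sorted[2] = pprrpprrr$p  (last char: 'p')
  sorted[3] = pprrr$ppprr  (last char: 'r')
  sorted[4] = prrpprrr$pp  (last char: 'p')
  sorted[5] = prrr$ppprrp  (last char: 'p')
  sorted[6] = r$ppprrpprr  (last char: 'r')
  sorted[7] = rpprrr$pppr  (last char: 'r')
  sorted[8] = rr$ppprrppr  (last char: 'r')
  sorted[9] = rrpprrr$ppp  (last char: 'p')
  sorted[10] = rrr$ppprrpp  (last char: 'p')
Last column: r$prpprrrpp
Original string S is at sorted index 1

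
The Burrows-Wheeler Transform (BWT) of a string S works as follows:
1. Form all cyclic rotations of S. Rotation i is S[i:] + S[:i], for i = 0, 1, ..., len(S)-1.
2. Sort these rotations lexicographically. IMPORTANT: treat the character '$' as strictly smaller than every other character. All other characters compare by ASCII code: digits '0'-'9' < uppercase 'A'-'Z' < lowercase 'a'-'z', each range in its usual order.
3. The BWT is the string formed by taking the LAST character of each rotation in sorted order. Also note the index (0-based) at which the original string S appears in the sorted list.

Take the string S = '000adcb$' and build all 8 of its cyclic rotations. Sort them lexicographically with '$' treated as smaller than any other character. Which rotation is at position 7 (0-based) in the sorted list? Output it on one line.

Answer: dcb$000a

Derivation:
All 8 rotations (rotation i = S[i:]+S[:i]):
  rot[0] = 000adcb$
  rot[1] = 00adcb$0
  rot[2] = 0adcb$00
  rot[3] = adcb$000
  rot[4] = dcb$000a
  rot[5] = cb$000ad
  rot[6] = b$000adc
  rot[7] = $000adcb
Sorted (with $ < everything):
  sorted[0] = $000adcb
  sorted[1] = 000adcb$
  sorted[2] = 00adcb$0
  sorted[3] = 0adcb$00
  sorted[4] = adcb$000
  sorted[5] = b$000adc
  sorted[6] = cb$000ad
  sorted[7] = dcb$000a
sorted[7] = dcb$000a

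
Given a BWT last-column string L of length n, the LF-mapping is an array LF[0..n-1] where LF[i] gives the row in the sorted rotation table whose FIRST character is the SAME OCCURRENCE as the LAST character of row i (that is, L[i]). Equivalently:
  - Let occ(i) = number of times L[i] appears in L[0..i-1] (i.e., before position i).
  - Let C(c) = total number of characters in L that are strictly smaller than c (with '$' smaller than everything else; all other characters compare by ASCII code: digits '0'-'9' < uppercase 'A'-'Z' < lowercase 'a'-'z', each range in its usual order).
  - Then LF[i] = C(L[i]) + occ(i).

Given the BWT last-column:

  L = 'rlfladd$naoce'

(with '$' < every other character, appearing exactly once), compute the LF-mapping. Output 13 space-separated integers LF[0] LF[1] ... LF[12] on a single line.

Char counts: '$':1, 'a':2, 'c':1, 'd':2, 'e':1, 'f':1, 'l':2, 'n':1, 'o':1, 'r':1
C (first-col start): C('$')=0, C('a')=1, C('c')=3, C('d')=4, C('e')=6, C('f')=7, C('l')=8, C('n')=10, C('o')=11, C('r')=12
L[0]='r': occ=0, LF[0]=C('r')+0=12+0=12
L[1]='l': occ=0, LF[1]=C('l')+0=8+0=8
L[2]='f': occ=0, LF[2]=C('f')+0=7+0=7
L[3]='l': occ=1, LF[3]=C('l')+1=8+1=9
L[4]='a': occ=0, LF[4]=C('a')+0=1+0=1
L[5]='d': occ=0, LF[5]=C('d')+0=4+0=4
L[6]='d': occ=1, LF[6]=C('d')+1=4+1=5
L[7]='$': occ=0, LF[7]=C('$')+0=0+0=0
L[8]='n': occ=0, LF[8]=C('n')+0=10+0=10
L[9]='a': occ=1, LF[9]=C('a')+1=1+1=2
L[10]='o': occ=0, LF[10]=C('o')+0=11+0=11
L[11]='c': occ=0, LF[11]=C('c')+0=3+0=3
L[12]='e': occ=0, LF[12]=C('e')+0=6+0=6

Answer: 12 8 7 9 1 4 5 0 10 2 11 3 6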